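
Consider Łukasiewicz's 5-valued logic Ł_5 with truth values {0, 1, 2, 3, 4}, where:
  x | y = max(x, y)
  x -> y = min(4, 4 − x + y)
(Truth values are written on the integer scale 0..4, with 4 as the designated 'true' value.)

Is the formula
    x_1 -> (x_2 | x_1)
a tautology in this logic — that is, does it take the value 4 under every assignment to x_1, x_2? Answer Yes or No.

At x_1 = 1, x_2 = 0, for instance:
x_2 | x_1 = 0 | 1 = 1
x_1 -> (x_2 | x_1) = 1 -> 1 = 4
and checking the remaining 24 assignments likewise gives ≥ 4 in every case.

Yes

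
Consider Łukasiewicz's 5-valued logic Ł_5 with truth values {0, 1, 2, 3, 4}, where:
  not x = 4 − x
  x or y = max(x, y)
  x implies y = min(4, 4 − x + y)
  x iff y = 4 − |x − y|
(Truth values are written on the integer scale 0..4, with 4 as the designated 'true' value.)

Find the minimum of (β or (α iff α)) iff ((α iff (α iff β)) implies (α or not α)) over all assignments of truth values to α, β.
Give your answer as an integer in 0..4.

Take α = 2, β = 0:
α iff α = 2 iff 2 = 4
β or (α iff α) = 0 or 4 = 4
α iff β = 2 iff 0 = 2
α iff (α iff β) = 2 iff 2 = 4
not α = not 2 = 2
α or not α = 2 or 2 = 2
(α iff (α iff β)) implies (α or not α) = 4 implies 2 = 2
(β or (α iff α)) iff ((α iff (α iff β)) implies (α or not α)) = 4 iff 2 = 2
No assignment yields a value below 2, so this is the minimum.

2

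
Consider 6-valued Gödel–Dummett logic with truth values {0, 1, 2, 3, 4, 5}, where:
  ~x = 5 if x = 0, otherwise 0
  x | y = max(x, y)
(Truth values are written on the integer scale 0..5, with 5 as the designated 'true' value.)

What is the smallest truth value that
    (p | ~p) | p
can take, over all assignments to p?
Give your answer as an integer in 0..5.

Take p = 1:
~p = ~1 = 0
p | ~p = 1 | 0 = 1
(p | ~p) | p = 1 | 1 = 1
No assignment yields a value below 1, so this is the minimum.

1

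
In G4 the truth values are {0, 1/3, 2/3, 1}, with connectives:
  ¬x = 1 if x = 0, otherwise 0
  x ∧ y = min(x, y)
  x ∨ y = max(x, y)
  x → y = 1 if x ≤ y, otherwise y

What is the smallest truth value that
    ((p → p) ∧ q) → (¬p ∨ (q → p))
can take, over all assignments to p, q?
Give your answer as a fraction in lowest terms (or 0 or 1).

1/3

Take p = 1/3, q = 2/3:
p → p = 1/3 → 1/3 = 1
(p → p) ∧ q = 1 ∧ 2/3 = 2/3
¬p = ¬1/3 = 0
q → p = 2/3 → 1/3 = 1/3
¬p ∨ (q → p) = 0 ∨ 1/3 = 1/3
((p → p) ∧ q) → (¬p ∨ (q → p)) = 2/3 → 1/3 = 1/3
No assignment yields a value below 1/3, so this is the minimum.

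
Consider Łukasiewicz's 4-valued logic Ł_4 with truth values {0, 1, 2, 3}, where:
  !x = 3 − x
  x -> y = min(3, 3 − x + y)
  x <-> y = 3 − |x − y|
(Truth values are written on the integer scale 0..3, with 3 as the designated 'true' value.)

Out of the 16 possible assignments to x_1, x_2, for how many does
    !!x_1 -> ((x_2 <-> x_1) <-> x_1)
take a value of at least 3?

13

x_1 = 0, x_2 = 0 ↦ 3  ≥
x_1 = 0, x_2 = 1 ↦ 3  ≥
x_1 = 0, x_2 = 2 ↦ 3  ≥
x_1 = 0, x_2 = 3 ↦ 3  ≥
x_1 = 1, x_2 = 0 ↦ 3  ≥
x_1 = 1, x_2 = 1 ↦ 3  ≥
x_1 = 1, x_2 = 2 ↦ 3  ≥
x_1 = 1, x_2 = 3 ↦ 3  ≥
x_1 = 2, x_2 = 0 ↦ 3  ≥
x_1 = 2, x_2 = 1 ↦ 3  ≥
x_1 = 2, x_2 = 2 ↦ 3  ≥
x_1 = 2, x_2 = 3 ↦ 3  ≥
x_1 = 3, x_2 = 0 ↦ 0  <
x_1 = 3, x_2 = 1 ↦ 1  <
x_1 = 3, x_2 = 2 ↦ 2  <
x_1 = 3, x_2 = 3 ↦ 3  ≥
So 13 of the 16 assignments meet the threshold.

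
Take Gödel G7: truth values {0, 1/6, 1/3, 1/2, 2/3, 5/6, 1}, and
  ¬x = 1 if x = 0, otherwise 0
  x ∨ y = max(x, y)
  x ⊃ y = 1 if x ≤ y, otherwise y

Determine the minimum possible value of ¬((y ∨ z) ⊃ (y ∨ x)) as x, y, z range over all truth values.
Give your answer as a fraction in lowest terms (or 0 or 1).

0

Take x = 0, y = 0, z = 0:
y ∨ z = 0 ∨ 0 = 0
y ∨ x = 0 ∨ 0 = 0
(y ∨ z) ⊃ (y ∨ x) = 0 ⊃ 0 = 1
¬((y ∨ z) ⊃ (y ∨ x)) = ¬1 = 0
No assignment yields a value below 0, so this is the minimum.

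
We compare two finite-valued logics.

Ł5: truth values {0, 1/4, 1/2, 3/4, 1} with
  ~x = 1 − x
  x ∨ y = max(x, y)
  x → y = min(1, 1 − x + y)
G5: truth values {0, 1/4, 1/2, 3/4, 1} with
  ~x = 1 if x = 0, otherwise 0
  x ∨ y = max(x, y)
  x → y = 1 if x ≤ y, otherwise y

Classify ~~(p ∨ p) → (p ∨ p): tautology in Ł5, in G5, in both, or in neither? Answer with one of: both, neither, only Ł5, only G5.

In Ł5: every assignment gives 1 — tautology.
In G5: at p = 1/4 the value is 1/4 — not a tautology.

only Ł5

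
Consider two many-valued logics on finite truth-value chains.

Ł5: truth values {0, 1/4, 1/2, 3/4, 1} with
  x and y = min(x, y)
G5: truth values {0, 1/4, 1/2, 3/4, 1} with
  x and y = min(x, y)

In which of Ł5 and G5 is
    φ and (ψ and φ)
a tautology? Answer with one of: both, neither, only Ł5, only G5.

neither

In Ł5: at φ = 0, ψ = 0 the value is 0 — not a tautology.
In G5: at φ = 0, ψ = 0 the value is 0 — not a tautology.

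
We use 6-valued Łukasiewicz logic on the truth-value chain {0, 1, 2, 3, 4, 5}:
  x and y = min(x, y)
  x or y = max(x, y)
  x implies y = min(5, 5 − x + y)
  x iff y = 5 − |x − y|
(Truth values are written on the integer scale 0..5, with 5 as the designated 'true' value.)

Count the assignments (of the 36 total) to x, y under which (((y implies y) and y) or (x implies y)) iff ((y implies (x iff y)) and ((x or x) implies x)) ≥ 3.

value 5: 12 assignments (counts)
value 4: 8 assignments (counts)
value 3: 6 assignments (counts)
value 2: 5 assignments
value 1: 3 assignments
value 0: 2 assignments
So 26 of the 36 assignments meet the threshold.

26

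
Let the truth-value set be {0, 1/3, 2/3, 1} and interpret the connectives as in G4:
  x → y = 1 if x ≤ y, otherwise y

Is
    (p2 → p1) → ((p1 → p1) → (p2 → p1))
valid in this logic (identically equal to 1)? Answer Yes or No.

Yes

p1 = 0, p2 = 0 ↦ 1
p1 = 0, p2 = 1/3 ↦ 1
p1 = 0, p2 = 2/3 ↦ 1
p1 = 0, p2 = 1 ↦ 1
p1 = 1/3, p2 = 0 ↦ 1
p1 = 1/3, p2 = 1/3 ↦ 1
p1 = 1/3, p2 = 2/3 ↦ 1
p1 = 1/3, p2 = 1 ↦ 1
p1 = 2/3, p2 = 0 ↦ 1
p1 = 2/3, p2 = 1/3 ↦ 1
p1 = 2/3, p2 = 2/3 ↦ 1
p1 = 2/3, p2 = 1 ↦ 1
p1 = 1, p2 = 0 ↦ 1
p1 = 1, p2 = 1/3 ↦ 1
p1 = 1, p2 = 2/3 ↦ 1
p1 = 1, p2 = 1 ↦ 1
Every assignment gives a value ≥ 1.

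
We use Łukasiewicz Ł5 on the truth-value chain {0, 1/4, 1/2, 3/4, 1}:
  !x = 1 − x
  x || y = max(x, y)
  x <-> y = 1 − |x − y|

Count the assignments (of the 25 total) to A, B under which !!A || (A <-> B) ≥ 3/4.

value 1: 9 assignments (counts)
value 3/4: 9 assignments (counts)
value 1/2: 4 assignments
value 1/4: 2 assignments
value 0: 1 assignment
So 18 of the 25 assignments meet the threshold.

18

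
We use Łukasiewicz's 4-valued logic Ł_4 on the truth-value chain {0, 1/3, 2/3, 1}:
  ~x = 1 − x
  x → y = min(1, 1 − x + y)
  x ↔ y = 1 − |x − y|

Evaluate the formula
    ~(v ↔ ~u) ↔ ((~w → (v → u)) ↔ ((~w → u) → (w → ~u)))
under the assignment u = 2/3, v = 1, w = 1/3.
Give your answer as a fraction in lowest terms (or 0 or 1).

~u = ~2/3 = 1/3
v ↔ ~u = 1 ↔ 1/3 = 1/3
~(v ↔ ~u) = ~1/3 = 2/3
~w = ~1/3 = 2/3
v → u = 1 → 2/3 = 2/3
~w → (v → u) = 2/3 → 2/3 = 1
~w = ~1/3 = 2/3
~w → u = 2/3 → 2/3 = 1
~u = ~2/3 = 1/3
w → ~u = 1/3 → 1/3 = 1
(~w → u) → (w → ~u) = 1 → 1 = 1
(~w → (v → u)) ↔ ((~w → u) → (w → ~u)) = 1 ↔ 1 = 1
~(v ↔ ~u) ↔ ((~w → (v → u)) ↔ ((~w → u) → (w → ~u))) = 2/3 ↔ 1 = 2/3

2/3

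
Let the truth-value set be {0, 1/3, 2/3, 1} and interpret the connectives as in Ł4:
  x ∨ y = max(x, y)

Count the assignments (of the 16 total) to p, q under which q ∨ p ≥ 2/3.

p = 0, q = 0 ↦ 0  <
p = 0, q = 1/3 ↦ 1/3  <
p = 0, q = 2/3 ↦ 2/3  ≥
p = 0, q = 1 ↦ 1  ≥
p = 1/3, q = 0 ↦ 1/3  <
p = 1/3, q = 1/3 ↦ 1/3  <
p = 1/3, q = 2/3 ↦ 2/3  ≥
p = 1/3, q = 1 ↦ 1  ≥
p = 2/3, q = 0 ↦ 2/3  ≥
p = 2/3, q = 1/3 ↦ 2/3  ≥
p = 2/3, q = 2/3 ↦ 2/3  ≥
p = 2/3, q = 1 ↦ 1  ≥
p = 1, q = 0 ↦ 1  ≥
p = 1, q = 1/3 ↦ 1  ≥
p = 1, q = 2/3 ↦ 1  ≥
p = 1, q = 1 ↦ 1  ≥
So 12 of the 16 assignments meet the threshold.

12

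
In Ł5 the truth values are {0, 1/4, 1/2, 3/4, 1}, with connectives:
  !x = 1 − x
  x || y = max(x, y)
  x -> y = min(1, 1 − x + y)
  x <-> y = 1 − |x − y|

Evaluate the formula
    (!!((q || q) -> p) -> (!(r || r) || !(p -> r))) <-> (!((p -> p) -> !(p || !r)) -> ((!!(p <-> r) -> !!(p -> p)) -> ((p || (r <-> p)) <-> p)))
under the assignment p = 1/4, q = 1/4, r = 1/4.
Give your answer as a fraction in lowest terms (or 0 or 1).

q || q = 1/4 || 1/4 = 1/4
(q || q) -> p = 1/4 -> 1/4 = 1
!((q || q) -> p) = !1 = 0
!!((q || q) -> p) = !0 = 1
r || r = 1/4 || 1/4 = 1/4
!(r || r) = !1/4 = 3/4
p -> r = 1/4 -> 1/4 = 1
!(p -> r) = !1 = 0
!(r || r) || !(p -> r) = 3/4 || 0 = 3/4
!!((q || q) -> p) -> (!(r || r) || !(p -> r)) = 1 -> 3/4 = 3/4
p -> p = 1/4 -> 1/4 = 1
!r = !1/4 = 3/4
p || !r = 1/4 || 3/4 = 3/4
!(p || !r) = !3/4 = 1/4
(p -> p) -> !(p || !r) = 1 -> 1/4 = 1/4
!((p -> p) -> !(p || !r)) = !1/4 = 3/4
p <-> r = 1/4 <-> 1/4 = 1
!(p <-> r) = !1 = 0
!!(p <-> r) = !0 = 1
p -> p = 1/4 -> 1/4 = 1
!(p -> p) = !1 = 0
!!(p -> p) = !0 = 1
!!(p <-> r) -> !!(p -> p) = 1 -> 1 = 1
r <-> p = 1/4 <-> 1/4 = 1
p || (r <-> p) = 1/4 || 1 = 1
(p || (r <-> p)) <-> p = 1 <-> 1/4 = 1/4
(!!(p <-> r) -> !!(p -> p)) -> ((p || (r <-> p)) <-> p) = 1 -> 1/4 = 1/4
!((p -> p) -> !(p || !r)) -> ((!!(p <-> r) -> !!(p -> p)) -> ((p || (r <-> p)) <-> p)) = 3/4 -> 1/4 = 1/2
(!!((q || q) -> p) -> (!(r || r) || !(p -> r))) <-> (!((p -> p) -> !(p || !r)) -> ((!!(p <-> r) -> !!(p -> p)) -> ((p || (r <-> p)) <-> p))) = 3/4 <-> 1/2 = 3/4

3/4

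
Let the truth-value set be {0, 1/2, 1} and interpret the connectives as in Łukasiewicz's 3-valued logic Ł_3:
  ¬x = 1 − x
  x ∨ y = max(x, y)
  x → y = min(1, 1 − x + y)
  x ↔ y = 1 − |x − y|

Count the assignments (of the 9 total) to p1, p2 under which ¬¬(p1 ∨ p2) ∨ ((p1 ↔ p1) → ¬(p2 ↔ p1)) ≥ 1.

5

p1 = 0, p2 = 0 ↦ 0  <
p1 = 0, p2 = 1/2 ↦ 1/2  <
p1 = 0, p2 = 1 ↦ 1  ≥
p1 = 1/2, p2 = 0 ↦ 1/2  <
p1 = 1/2, p2 = 1/2 ↦ 1/2  <
p1 = 1/2, p2 = 1 ↦ 1  ≥
p1 = 1, p2 = 0 ↦ 1  ≥
p1 = 1, p2 = 1/2 ↦ 1  ≥
p1 = 1, p2 = 1 ↦ 1  ≥
So 5 of the 9 assignments meet the threshold.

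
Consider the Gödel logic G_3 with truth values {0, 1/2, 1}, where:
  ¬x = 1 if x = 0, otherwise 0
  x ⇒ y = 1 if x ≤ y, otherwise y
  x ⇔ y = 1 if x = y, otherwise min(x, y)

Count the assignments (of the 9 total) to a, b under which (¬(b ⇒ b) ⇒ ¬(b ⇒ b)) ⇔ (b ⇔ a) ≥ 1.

3

a = 0, b = 0 ↦ 1  ≥
a = 0, b = 1/2 ↦ 0  <
a = 0, b = 1 ↦ 0  <
a = 1/2, b = 0 ↦ 0  <
a = 1/2, b = 1/2 ↦ 1  ≥
a = 1/2, b = 1 ↦ 1/2  <
a = 1, b = 0 ↦ 0  <
a = 1, b = 1/2 ↦ 1/2  <
a = 1, b = 1 ↦ 1  ≥
So 3 of the 9 assignments meet the threshold.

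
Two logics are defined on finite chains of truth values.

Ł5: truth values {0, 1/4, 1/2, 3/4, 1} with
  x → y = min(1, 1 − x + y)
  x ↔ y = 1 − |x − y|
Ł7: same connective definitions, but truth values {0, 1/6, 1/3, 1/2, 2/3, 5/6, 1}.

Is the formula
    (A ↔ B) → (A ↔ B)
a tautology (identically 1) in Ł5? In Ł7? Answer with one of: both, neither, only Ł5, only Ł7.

In Ł5: every assignment gives 1 — tautology.
In Ł7: every assignment gives 1 — tautology.

both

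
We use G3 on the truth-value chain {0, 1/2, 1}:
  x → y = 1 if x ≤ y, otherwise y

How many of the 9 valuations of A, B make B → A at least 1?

6

A = 0, B = 0 ↦ 1  ≥
A = 0, B = 1/2 ↦ 0  <
A = 0, B = 1 ↦ 0  <
A = 1/2, B = 0 ↦ 1  ≥
A = 1/2, B = 1/2 ↦ 1  ≥
A = 1/2, B = 1 ↦ 1/2  <
A = 1, B = 0 ↦ 1  ≥
A = 1, B = 1/2 ↦ 1  ≥
A = 1, B = 1 ↦ 1  ≥
So 6 of the 9 assignments meet the threshold.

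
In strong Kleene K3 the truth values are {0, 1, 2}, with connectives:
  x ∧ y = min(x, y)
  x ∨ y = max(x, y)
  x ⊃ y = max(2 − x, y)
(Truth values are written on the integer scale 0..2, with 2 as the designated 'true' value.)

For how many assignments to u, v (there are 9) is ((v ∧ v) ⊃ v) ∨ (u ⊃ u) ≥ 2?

u = 0, v = 0 ↦ 2  ≥
u = 0, v = 1 ↦ 2  ≥
u = 0, v = 2 ↦ 2  ≥
u = 1, v = 0 ↦ 2  ≥
u = 1, v = 1 ↦ 1  <
u = 1, v = 2 ↦ 2  ≥
u = 2, v = 0 ↦ 2  ≥
u = 2, v = 1 ↦ 2  ≥
u = 2, v = 2 ↦ 2  ≥
So 8 of the 9 assignments meet the threshold.

8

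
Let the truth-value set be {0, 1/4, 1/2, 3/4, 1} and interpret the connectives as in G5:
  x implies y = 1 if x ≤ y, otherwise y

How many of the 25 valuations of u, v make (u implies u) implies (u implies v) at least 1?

value 1: 15 assignments (counts)
value 3/4: 1 assignment
value 1/2: 2 assignments
value 1/4: 3 assignments
value 0: 4 assignments
So 15 of the 25 assignments meet the threshold.

15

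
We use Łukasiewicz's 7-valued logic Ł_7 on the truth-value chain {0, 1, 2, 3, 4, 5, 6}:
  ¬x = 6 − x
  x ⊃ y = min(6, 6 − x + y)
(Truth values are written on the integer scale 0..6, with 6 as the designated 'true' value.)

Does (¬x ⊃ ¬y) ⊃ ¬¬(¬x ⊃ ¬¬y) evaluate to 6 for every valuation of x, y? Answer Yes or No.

No

Counterexample: take x = 0, y = 0.
¬x = ¬0 = 6
¬y = ¬0 = 6
¬x ⊃ ¬y = 6 ⊃ 6 = 6
¬x = ¬0 = 6
¬y = ¬0 = 6
¬¬y = ¬6 = 0
¬x ⊃ ¬¬y = 6 ⊃ 0 = 0
¬(¬x ⊃ ¬¬y) = ¬0 = 6
¬¬(¬x ⊃ ¬¬y) = ¬6 = 0
(¬x ⊃ ¬y) ⊃ ¬¬(¬x ⊃ ¬¬y) = 6 ⊃ 0 = 0
This gives 0 ≠ 6.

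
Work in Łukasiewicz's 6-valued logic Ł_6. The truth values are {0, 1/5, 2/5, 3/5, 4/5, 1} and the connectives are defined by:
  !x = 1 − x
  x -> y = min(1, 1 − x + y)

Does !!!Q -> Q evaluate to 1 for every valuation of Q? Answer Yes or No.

No

Counterexample: take Q = 0.
!Q = !0 = 1
!!Q = !1 = 0
!!!Q = !0 = 1
!!!Q -> Q = 1 -> 0 = 0
This gives 0 ≠ 1.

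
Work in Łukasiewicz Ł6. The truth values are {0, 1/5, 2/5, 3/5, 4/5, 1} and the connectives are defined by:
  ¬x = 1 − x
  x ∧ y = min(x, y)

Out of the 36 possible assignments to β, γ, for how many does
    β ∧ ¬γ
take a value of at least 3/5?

value 1: 1 assignment (counts)
value 4/5: 3 assignments (counts)
value 3/5: 5 assignments (counts)
value 2/5: 7 assignments
value 1/5: 9 assignments
value 0: 11 assignments
So 9 of the 36 assignments meet the threshold.

9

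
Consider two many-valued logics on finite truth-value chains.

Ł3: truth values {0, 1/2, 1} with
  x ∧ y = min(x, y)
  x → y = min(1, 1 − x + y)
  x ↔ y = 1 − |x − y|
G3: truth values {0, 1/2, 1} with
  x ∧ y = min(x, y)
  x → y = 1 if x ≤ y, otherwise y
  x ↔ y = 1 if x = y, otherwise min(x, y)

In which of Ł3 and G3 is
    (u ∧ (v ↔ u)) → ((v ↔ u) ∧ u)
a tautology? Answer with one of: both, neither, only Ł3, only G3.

In Ł3: every assignment gives 1 — tautology.
In G3: every assignment gives 1 — tautology.

both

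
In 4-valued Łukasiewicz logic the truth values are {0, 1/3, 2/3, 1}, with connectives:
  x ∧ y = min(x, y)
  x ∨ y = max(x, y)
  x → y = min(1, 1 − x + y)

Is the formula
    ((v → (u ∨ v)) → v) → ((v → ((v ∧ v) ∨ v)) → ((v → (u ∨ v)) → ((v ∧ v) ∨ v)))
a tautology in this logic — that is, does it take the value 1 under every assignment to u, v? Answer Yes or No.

Yes

u = 0, v = 0 ↦ 1
u = 0, v = 1/3 ↦ 1
u = 0, v = 2/3 ↦ 1
u = 0, v = 1 ↦ 1
u = 1/3, v = 0 ↦ 1
u = 1/3, v = 1/3 ↦ 1
u = 1/3, v = 2/3 ↦ 1
u = 1/3, v = 1 ↦ 1
u = 2/3, v = 0 ↦ 1
u = 2/3, v = 1/3 ↦ 1
u = 2/3, v = 2/3 ↦ 1
u = 2/3, v = 1 ↦ 1
u = 1, v = 0 ↦ 1
u = 1, v = 1/3 ↦ 1
u = 1, v = 2/3 ↦ 1
u = 1, v = 1 ↦ 1
Every assignment gives a value ≥ 1.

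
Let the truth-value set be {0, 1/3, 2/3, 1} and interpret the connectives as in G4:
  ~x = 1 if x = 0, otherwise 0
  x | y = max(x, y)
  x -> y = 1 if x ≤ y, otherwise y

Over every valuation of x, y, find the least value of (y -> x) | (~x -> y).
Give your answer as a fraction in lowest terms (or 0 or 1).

Take x = 0, y = 1/3:
y -> x = 1/3 -> 0 = 0
~x = ~0 = 1
~x -> y = 1 -> 1/3 = 1/3
(y -> x) | (~x -> y) = 0 | 1/3 = 1/3
No assignment yields a value below 1/3, so this is the minimum.

1/3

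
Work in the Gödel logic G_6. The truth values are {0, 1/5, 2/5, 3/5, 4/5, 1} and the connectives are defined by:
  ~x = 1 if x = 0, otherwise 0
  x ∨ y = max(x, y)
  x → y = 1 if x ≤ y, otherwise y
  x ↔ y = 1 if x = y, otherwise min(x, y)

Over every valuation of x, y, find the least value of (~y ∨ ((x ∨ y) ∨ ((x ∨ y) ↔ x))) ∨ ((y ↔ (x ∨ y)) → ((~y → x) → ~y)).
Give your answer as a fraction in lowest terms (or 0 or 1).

Take x = 0, y = 1/5:
~y = ~1/5 = 0
x ∨ y = 0 ∨ 1/5 = 1/5
x ∨ y = 0 ∨ 1/5 = 1/5
(x ∨ y) ↔ x = 1/5 ↔ 0 = 0
(x ∨ y) ∨ ((x ∨ y) ↔ x) = 1/5 ∨ 0 = 1/5
~y ∨ ((x ∨ y) ∨ ((x ∨ y) ↔ x)) = 0 ∨ 1/5 = 1/5
x ∨ y = 0 ∨ 1/5 = 1/5
y ↔ (x ∨ y) = 1/5 ↔ 1/5 = 1
~y = ~1/5 = 0
~y → x = 0 → 0 = 1
~y = ~1/5 = 0
(~y → x) → ~y = 1 → 0 = 0
(y ↔ (x ∨ y)) → ((~y → x) → ~y) = 1 → 0 = 0
(~y ∨ ((x ∨ y) ∨ ((x ∨ y) ↔ x))) ∨ ((y ↔ (x ∨ y)) → ((~y → x) → ~y)) = 1/5 ∨ 0 = 1/5
No assignment yields a value below 1/5, so this is the minimum.

1/5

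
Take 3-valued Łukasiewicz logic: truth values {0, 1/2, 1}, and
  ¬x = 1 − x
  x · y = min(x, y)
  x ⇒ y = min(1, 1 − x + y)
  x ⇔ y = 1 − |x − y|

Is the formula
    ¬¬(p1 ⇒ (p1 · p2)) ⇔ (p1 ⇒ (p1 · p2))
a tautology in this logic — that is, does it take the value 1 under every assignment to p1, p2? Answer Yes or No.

p1 = 0, p2 = 0 ↦ 1
p1 = 0, p2 = 1/2 ↦ 1
p1 = 0, p2 = 1 ↦ 1
p1 = 1/2, p2 = 0 ↦ 1
p1 = 1/2, p2 = 1/2 ↦ 1
p1 = 1/2, p2 = 1 ↦ 1
p1 = 1, p2 = 0 ↦ 1
p1 = 1, p2 = 1/2 ↦ 1
p1 = 1, p2 = 1 ↦ 1
Every assignment gives a value ≥ 1.

Yes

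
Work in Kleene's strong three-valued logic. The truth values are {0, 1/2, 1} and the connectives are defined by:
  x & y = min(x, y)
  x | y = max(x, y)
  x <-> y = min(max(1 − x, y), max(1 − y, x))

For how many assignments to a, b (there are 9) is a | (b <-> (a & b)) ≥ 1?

5

a = 0, b = 0 ↦ 1  ≥
a = 0, b = 1/2 ↦ 1/2  <
a = 0, b = 1 ↦ 0  <
a = 1/2, b = 0 ↦ 1  ≥
a = 1/2, b = 1/2 ↦ 1/2  <
a = 1/2, b = 1 ↦ 1/2  <
a = 1, b = 0 ↦ 1  ≥
a = 1, b = 1/2 ↦ 1  ≥
a = 1, b = 1 ↦ 1  ≥
So 5 of the 9 assignments meet the threshold.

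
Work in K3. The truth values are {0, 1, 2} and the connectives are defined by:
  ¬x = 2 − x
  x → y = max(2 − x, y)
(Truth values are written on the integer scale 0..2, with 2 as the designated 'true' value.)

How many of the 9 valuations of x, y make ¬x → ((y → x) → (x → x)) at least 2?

x = 0, y = 0 ↦ 2  ≥
x = 0, y = 1 ↦ 2  ≥
x = 0, y = 2 ↦ 2  ≥
x = 1, y = 0 ↦ 1  <
x = 1, y = 1 ↦ 1  <
x = 1, y = 2 ↦ 1  <
x = 2, y = 0 ↦ 2  ≥
x = 2, y = 1 ↦ 2  ≥
x = 2, y = 2 ↦ 2  ≥
So 6 of the 9 assignments meet the threshold.

6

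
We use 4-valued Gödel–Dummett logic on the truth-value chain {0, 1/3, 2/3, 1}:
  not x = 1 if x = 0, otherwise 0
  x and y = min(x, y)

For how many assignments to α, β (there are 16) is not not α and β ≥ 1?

α = 0, β = 0 ↦ 0  <
α = 0, β = 1/3 ↦ 0  <
α = 0, β = 2/3 ↦ 0  <
α = 0, β = 1 ↦ 0  <
α = 1/3, β = 0 ↦ 0  <
α = 1/3, β = 1/3 ↦ 1/3  <
α = 1/3, β = 2/3 ↦ 2/3  <
α = 1/3, β = 1 ↦ 1  ≥
α = 2/3, β = 0 ↦ 0  <
α = 2/3, β = 1/3 ↦ 1/3  <
α = 2/3, β = 2/3 ↦ 2/3  <
α = 2/3, β = 1 ↦ 1  ≥
α = 1, β = 0 ↦ 0  <
α = 1, β = 1/3 ↦ 1/3  <
α = 1, β = 2/3 ↦ 2/3  <
α = 1, β = 1 ↦ 1  ≥
So 3 of the 16 assignments meet the threshold.

3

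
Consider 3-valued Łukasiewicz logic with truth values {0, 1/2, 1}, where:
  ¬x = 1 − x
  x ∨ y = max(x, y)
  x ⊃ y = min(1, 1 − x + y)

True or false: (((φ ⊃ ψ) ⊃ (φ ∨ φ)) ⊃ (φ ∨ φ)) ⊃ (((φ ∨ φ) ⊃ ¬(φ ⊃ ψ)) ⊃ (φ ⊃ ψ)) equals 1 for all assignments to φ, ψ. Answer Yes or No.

Counterexample: take φ = 1, ψ = 0.
φ ⊃ ψ = 1 ⊃ 0 = 0
φ ∨ φ = 1 ∨ 1 = 1
(φ ⊃ ψ) ⊃ (φ ∨ φ) = 0 ⊃ 1 = 1
φ ∨ φ = 1 ∨ 1 = 1
((φ ⊃ ψ) ⊃ (φ ∨ φ)) ⊃ (φ ∨ φ) = 1 ⊃ 1 = 1
φ ∨ φ = 1 ∨ 1 = 1
φ ⊃ ψ = 1 ⊃ 0 = 0
¬(φ ⊃ ψ) = ¬0 = 1
(φ ∨ φ) ⊃ ¬(φ ⊃ ψ) = 1 ⊃ 1 = 1
φ ⊃ ψ = 1 ⊃ 0 = 0
((φ ∨ φ) ⊃ ¬(φ ⊃ ψ)) ⊃ (φ ⊃ ψ) = 1 ⊃ 0 = 0
(((φ ⊃ ψ) ⊃ (φ ∨ φ)) ⊃ (φ ∨ φ)) ⊃ (((φ ∨ φ) ⊃ ¬(φ ⊃ ψ)) ⊃ (φ ⊃ ψ)) = 1 ⊃ 0 = 0
This gives 0 ≠ 1.

No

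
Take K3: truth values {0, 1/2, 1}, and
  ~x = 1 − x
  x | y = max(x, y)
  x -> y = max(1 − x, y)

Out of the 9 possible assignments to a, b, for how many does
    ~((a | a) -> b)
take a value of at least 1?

a = 0, b = 0 ↦ 0  <
a = 0, b = 1/2 ↦ 0  <
a = 0, b = 1 ↦ 0  <
a = 1/2, b = 0 ↦ 1/2  <
a = 1/2, b = 1/2 ↦ 1/2  <
a = 1/2, b = 1 ↦ 0  <
a = 1, b = 0 ↦ 1  ≥
a = 1, b = 1/2 ↦ 1/2  <
a = 1, b = 1 ↦ 0  <
So 1 of the 9 assignments meets the threshold.

1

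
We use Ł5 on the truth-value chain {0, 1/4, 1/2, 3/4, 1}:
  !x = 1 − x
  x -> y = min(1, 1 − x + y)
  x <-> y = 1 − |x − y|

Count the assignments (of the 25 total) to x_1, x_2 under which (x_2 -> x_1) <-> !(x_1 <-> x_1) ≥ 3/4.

value 1: 1 assignment (counts)
value 3/4: 2 assignments (counts)
value 1/2: 3 assignments
value 1/4: 4 assignments
value 0: 15 assignments
So 3 of the 25 assignments meet the threshold.

3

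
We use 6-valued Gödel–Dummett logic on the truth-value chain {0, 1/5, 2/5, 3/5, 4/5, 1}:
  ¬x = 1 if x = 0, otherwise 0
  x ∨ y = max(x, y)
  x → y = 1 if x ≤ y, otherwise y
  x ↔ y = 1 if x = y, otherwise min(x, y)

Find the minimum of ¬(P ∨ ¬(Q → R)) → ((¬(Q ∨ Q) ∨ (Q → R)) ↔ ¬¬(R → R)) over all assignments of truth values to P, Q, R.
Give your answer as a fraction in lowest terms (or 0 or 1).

1/5

Take P = 0, Q = 2/5, R = 1/5:
Q → R = 2/5 → 1/5 = 1/5
¬(Q → R) = ¬1/5 = 0
P ∨ ¬(Q → R) = 0 ∨ 0 = 0
¬(P ∨ ¬(Q → R)) = ¬0 = 1
Q ∨ Q = 2/5 ∨ 2/5 = 2/5
¬(Q ∨ Q) = ¬2/5 = 0
Q → R = 2/5 → 1/5 = 1/5
¬(Q ∨ Q) ∨ (Q → R) = 0 ∨ 1/5 = 1/5
R → R = 1/5 → 1/5 = 1
¬(R → R) = ¬1 = 0
¬¬(R → R) = ¬0 = 1
(¬(Q ∨ Q) ∨ (Q → R)) ↔ ¬¬(R → R) = 1/5 ↔ 1 = 1/5
¬(P ∨ ¬(Q → R)) → ((¬(Q ∨ Q) ∨ (Q → R)) ↔ ¬¬(R → R)) = 1 → 1/5 = 1/5
No assignment yields a value below 1/5, so this is the minimum.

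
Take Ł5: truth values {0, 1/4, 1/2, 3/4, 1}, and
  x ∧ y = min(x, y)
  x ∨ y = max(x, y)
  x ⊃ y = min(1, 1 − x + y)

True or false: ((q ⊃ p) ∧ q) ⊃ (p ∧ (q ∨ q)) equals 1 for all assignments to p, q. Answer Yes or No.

Counterexample: take p = 0, q = 1/4.
q ⊃ p = 1/4 ⊃ 0 = 3/4
(q ⊃ p) ∧ q = 3/4 ∧ 1/4 = 1/4
q ∨ q = 1/4 ∨ 1/4 = 1/4
p ∧ (q ∨ q) = 0 ∧ 1/4 = 0
((q ⊃ p) ∧ q) ⊃ (p ∧ (q ∨ q)) = 1/4 ⊃ 0 = 3/4
This gives 3/4 ≠ 1.

No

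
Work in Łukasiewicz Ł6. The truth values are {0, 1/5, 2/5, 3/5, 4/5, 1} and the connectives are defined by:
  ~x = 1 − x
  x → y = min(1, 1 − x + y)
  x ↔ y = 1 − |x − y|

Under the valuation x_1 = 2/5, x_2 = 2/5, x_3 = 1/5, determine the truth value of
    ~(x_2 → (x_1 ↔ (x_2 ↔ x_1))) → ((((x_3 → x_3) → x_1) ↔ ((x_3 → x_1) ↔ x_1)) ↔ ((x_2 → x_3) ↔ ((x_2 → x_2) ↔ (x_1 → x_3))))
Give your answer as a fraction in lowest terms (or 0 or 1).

x_2 ↔ x_1 = 2/5 ↔ 2/5 = 1
x_1 ↔ (x_2 ↔ x_1) = 2/5 ↔ 1 = 2/5
x_2 → (x_1 ↔ (x_2 ↔ x_1)) = 2/5 → 2/5 = 1
~(x_2 → (x_1 ↔ (x_2 ↔ x_1))) = ~1 = 0
x_3 → x_3 = 1/5 → 1/5 = 1
(x_3 → x_3) → x_1 = 1 → 2/5 = 2/5
x_3 → x_1 = 1/5 → 2/5 = 1
(x_3 → x_1) ↔ x_1 = 1 ↔ 2/5 = 2/5
((x_3 → x_3) → x_1) ↔ ((x_3 → x_1) ↔ x_1) = 2/5 ↔ 2/5 = 1
x_2 → x_3 = 2/5 → 1/5 = 4/5
x_2 → x_2 = 2/5 → 2/5 = 1
x_1 → x_3 = 2/5 → 1/5 = 4/5
(x_2 → x_2) ↔ (x_1 → x_3) = 1 ↔ 4/5 = 4/5
(x_2 → x_3) ↔ ((x_2 → x_2) ↔ (x_1 → x_3)) = 4/5 ↔ 4/5 = 1
(((x_3 → x_3) → x_1) ↔ ((x_3 → x_1) ↔ x_1)) ↔ ((x_2 → x_3) ↔ ((x_2 → x_2) ↔ (x_1 → x_3))) = 1 ↔ 1 = 1
~(x_2 → (x_1 ↔ (x_2 ↔ x_1))) → ((((x_3 → x_3) → x_1) ↔ ((x_3 → x_1) ↔ x_1)) ↔ ((x_2 → x_3) ↔ ((x_2 → x_2) ↔ (x_1 → x_3)))) = 0 → 1 = 1

1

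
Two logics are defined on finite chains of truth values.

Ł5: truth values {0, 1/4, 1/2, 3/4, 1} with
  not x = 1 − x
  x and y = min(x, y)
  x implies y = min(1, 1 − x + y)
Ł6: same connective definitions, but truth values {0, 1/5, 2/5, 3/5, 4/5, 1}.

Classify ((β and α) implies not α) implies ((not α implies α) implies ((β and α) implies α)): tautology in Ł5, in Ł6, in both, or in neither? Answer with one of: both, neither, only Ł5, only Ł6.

both

In Ł5: every assignment gives 1 — tautology.
In Ł6: every assignment gives 1 — tautology.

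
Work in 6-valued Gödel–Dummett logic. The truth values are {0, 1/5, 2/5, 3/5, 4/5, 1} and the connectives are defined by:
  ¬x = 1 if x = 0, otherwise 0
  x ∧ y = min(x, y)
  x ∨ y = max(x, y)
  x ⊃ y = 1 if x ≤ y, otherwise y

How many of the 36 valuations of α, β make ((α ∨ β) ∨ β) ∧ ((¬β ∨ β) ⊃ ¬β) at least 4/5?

value 1: 1 assignment (counts)
value 4/5: 1 assignment (counts)
value 3/5: 1 assignment
value 2/5: 1 assignment
value 1/5: 1 assignment
value 0: 31 assignments
So 2 of the 36 assignments meet the threshold.

2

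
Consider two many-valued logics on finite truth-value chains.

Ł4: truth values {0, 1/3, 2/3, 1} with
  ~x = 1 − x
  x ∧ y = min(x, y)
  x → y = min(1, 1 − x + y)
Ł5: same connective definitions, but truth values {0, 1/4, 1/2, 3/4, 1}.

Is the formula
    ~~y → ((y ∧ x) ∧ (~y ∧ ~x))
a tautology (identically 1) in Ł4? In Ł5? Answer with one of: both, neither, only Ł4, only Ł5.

In Ł4: at x = 0, y = 1/3 the value is 2/3 — not a tautology.
In Ł5: at x = 0, y = 1/4 the value is 3/4 — not a tautology.

neither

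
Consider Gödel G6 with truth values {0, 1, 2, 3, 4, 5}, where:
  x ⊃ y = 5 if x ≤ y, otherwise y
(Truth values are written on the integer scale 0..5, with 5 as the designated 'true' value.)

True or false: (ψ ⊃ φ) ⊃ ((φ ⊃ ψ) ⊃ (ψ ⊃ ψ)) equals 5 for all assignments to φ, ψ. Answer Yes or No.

Yes

At φ = 1, ψ = 1, for instance:
ψ ⊃ φ = 1 ⊃ 1 = 5
φ ⊃ ψ = 1 ⊃ 1 = 5
ψ ⊃ ψ = 1 ⊃ 1 = 5
(φ ⊃ ψ) ⊃ (ψ ⊃ ψ) = 5 ⊃ 5 = 5
(ψ ⊃ φ) ⊃ ((φ ⊃ ψ) ⊃ (ψ ⊃ ψ)) = 5 ⊃ 5 = 5
and checking the remaining 35 assignments likewise gives ≥ 5 in every case.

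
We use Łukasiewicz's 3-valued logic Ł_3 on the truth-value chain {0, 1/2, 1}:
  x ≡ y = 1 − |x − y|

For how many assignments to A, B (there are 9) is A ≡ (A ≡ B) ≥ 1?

A = 0, B = 0 ↦ 0  <
A = 0, B = 1/2 ↦ 1/2  <
A = 0, B = 1 ↦ 1  ≥
A = 1/2, B = 0 ↦ 1  ≥
A = 1/2, B = 1/2 ↦ 1/2  <
A = 1/2, B = 1 ↦ 1  ≥
A = 1, B = 0 ↦ 0  <
A = 1, B = 1/2 ↦ 1/2  <
A = 1, B = 1 ↦ 1  ≥
So 4 of the 9 assignments meet the threshold.

4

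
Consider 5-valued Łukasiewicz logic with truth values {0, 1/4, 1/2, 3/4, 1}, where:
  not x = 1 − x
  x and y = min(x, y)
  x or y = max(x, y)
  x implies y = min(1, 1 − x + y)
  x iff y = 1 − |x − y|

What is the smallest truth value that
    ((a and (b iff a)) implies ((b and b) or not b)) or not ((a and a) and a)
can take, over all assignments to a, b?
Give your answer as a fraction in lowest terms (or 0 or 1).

Take a = 3/4, b = 1/2:
b iff a = 1/2 iff 3/4 = 3/4
a and (b iff a) = 3/4 and 3/4 = 3/4
b and b = 1/2 and 1/2 = 1/2
not b = not 1/2 = 1/2
(b and b) or not b = 1/2 or 1/2 = 1/2
(a and (b iff a)) implies ((b and b) or not b) = 3/4 implies 1/2 = 3/4
a and a = 3/4 and 3/4 = 3/4
(a and a) and a = 3/4 and 3/4 = 3/4
not ((a and a) and a) = not 3/4 = 1/4
((a and (b iff a)) implies ((b and b) or not b)) or not ((a and a) and a) = 3/4 or 1/4 = 3/4
No assignment yields a value below 3/4, so this is the minimum.

3/4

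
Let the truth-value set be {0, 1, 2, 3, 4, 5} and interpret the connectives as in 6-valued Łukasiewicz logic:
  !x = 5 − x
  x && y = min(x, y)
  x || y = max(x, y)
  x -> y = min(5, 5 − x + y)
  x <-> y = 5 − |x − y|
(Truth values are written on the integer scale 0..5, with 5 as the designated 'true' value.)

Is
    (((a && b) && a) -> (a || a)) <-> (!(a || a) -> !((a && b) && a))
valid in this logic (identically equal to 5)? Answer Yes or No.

Yes

At a = 3, b = 2, for instance:
a && b = 3 && 2 = 2
(a && b) && a = 2 && 3 = 2
a || a = 3 || 3 = 3
((a && b) && a) -> (a || a) = 2 -> 3 = 5
!(a || a) = !3 = 2
!((a && b) && a) = !2 = 3
!(a || a) -> !((a && b) && a) = 2 -> 3 = 5
(((a && b) && a) -> (a || a)) <-> (!(a || a) -> !((a && b) && a)) = 5 <-> 5 = 5
and checking the remaining 35 assignments likewise gives ≥ 5 in every case.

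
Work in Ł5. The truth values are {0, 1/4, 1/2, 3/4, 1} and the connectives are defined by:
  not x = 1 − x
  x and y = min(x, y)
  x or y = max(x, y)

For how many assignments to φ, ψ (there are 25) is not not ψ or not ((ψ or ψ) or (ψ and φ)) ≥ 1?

10

value 1: 10 assignments (counts)
value 3/4: 10 assignments
value 1/2: 5 assignments
So 10 of the 25 assignments meet the threshold.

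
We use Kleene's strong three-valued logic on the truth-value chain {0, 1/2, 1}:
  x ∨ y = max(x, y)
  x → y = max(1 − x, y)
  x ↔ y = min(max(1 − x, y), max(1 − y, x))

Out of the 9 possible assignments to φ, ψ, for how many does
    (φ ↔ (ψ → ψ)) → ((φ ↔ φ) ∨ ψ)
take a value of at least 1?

φ = 0, ψ = 0 ↦ 1  ≥
φ = 0, ψ = 1/2 ↦ 1  ≥
φ = 0, ψ = 1 ↦ 1  ≥
φ = 1/2, ψ = 0 ↦ 1/2  <
φ = 1/2, ψ = 1/2 ↦ 1/2  <
φ = 1/2, ψ = 1 ↦ 1  ≥
φ = 1, ψ = 0 ↦ 1  ≥
φ = 1, ψ = 1/2 ↦ 1  ≥
φ = 1, ψ = 1 ↦ 1  ≥
So 7 of the 9 assignments meet the threshold.

7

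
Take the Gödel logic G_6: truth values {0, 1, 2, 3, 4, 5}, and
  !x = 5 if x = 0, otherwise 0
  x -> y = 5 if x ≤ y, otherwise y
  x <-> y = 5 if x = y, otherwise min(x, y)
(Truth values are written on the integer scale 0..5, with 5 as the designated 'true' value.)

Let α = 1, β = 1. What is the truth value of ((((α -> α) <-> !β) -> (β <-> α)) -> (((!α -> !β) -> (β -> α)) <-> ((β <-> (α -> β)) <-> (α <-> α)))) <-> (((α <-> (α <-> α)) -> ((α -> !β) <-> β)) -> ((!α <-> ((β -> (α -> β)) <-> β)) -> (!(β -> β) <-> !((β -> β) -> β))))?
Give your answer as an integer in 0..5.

α -> α = 1 -> 1 = 5
!β = !1 = 0
(α -> α) <-> !β = 5 <-> 0 = 0
β <-> α = 1 <-> 1 = 5
((α -> α) <-> !β) -> (β <-> α) = 0 -> 5 = 5
!α = !1 = 0
!β = !1 = 0
!α -> !β = 0 -> 0 = 5
β -> α = 1 -> 1 = 5
(!α -> !β) -> (β -> α) = 5 -> 5 = 5
α -> β = 1 -> 1 = 5
β <-> (α -> β) = 1 <-> 5 = 1
α <-> α = 1 <-> 1 = 5
(β <-> (α -> β)) <-> (α <-> α) = 1 <-> 5 = 1
((!α -> !β) -> (β -> α)) <-> ((β <-> (α -> β)) <-> (α <-> α)) = 5 <-> 1 = 1
(((α -> α) <-> !β) -> (β <-> α)) -> (((!α -> !β) -> (β -> α)) <-> ((β <-> (α -> β)) <-> (α <-> α))) = 5 -> 1 = 1
α <-> α = 1 <-> 1 = 5
α <-> (α <-> α) = 1 <-> 5 = 1
!β = !1 = 0
α -> !β = 1 -> 0 = 0
(α -> !β) <-> β = 0 <-> 1 = 0
(α <-> (α <-> α)) -> ((α -> !β) <-> β) = 1 -> 0 = 0
!α = !1 = 0
α -> β = 1 -> 1 = 5
β -> (α -> β) = 1 -> 5 = 5
(β -> (α -> β)) <-> β = 5 <-> 1 = 1
!α <-> ((β -> (α -> β)) <-> β) = 0 <-> 1 = 0
β -> β = 1 -> 1 = 5
!(β -> β) = !5 = 0
β -> β = 1 -> 1 = 5
(β -> β) -> β = 5 -> 1 = 1
!((β -> β) -> β) = !1 = 0
!(β -> β) <-> !((β -> β) -> β) = 0 <-> 0 = 5
(!α <-> ((β -> (α -> β)) <-> β)) -> (!(β -> β) <-> !((β -> β) -> β)) = 0 -> 5 = 5
((α <-> (α <-> α)) -> ((α -> !β) <-> β)) -> ((!α <-> ((β -> (α -> β)) <-> β)) -> (!(β -> β) <-> !((β -> β) -> β))) = 0 -> 5 = 5
((((α -> α) <-> !β) -> (β <-> α)) -> (((!α -> !β) -> (β -> α)) <-> ((β <-> (α -> β)) <-> (α <-> α)))) <-> (((α <-> (α <-> α)) -> ((α -> !β) <-> β)) -> ((!α <-> ((β -> (α -> β)) <-> β)) -> (!(β -> β) <-> !((β -> β) -> β)))) = 1 <-> 5 = 1

1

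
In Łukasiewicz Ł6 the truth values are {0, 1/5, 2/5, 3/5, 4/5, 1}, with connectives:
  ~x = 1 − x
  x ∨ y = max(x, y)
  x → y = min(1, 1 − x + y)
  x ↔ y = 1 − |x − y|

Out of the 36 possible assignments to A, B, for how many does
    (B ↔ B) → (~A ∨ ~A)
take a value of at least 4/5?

value 1: 6 assignments (counts)
value 4/5: 6 assignments (counts)
value 3/5: 6 assignments
value 2/5: 6 assignments
value 1/5: 6 assignments
value 0: 6 assignments
So 12 of the 36 assignments meet the threshold.

12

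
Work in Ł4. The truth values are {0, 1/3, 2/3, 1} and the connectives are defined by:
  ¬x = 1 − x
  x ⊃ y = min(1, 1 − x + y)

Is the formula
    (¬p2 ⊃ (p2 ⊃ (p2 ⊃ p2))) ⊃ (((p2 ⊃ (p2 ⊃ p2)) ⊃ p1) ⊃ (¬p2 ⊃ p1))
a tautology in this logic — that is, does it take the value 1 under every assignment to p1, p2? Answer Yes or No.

p1 = 0, p2 = 0 ↦ 1
p1 = 0, p2 = 1/3 ↦ 1
p1 = 0, p2 = 2/3 ↦ 1
p1 = 0, p2 = 1 ↦ 1
p1 = 1/3, p2 = 0 ↦ 1
p1 = 1/3, p2 = 1/3 ↦ 1
p1 = 1/3, p2 = 2/3 ↦ 1
p1 = 1/3, p2 = 1 ↦ 1
p1 = 2/3, p2 = 0 ↦ 1
p1 = 2/3, p2 = 1/3 ↦ 1
p1 = 2/3, p2 = 2/3 ↦ 1
p1 = 2/3, p2 = 1 ↦ 1
p1 = 1, p2 = 0 ↦ 1
p1 = 1, p2 = 1/3 ↦ 1
p1 = 1, p2 = 2/3 ↦ 1
p1 = 1, p2 = 1 ↦ 1
Every assignment gives a value ≥ 1.

Yes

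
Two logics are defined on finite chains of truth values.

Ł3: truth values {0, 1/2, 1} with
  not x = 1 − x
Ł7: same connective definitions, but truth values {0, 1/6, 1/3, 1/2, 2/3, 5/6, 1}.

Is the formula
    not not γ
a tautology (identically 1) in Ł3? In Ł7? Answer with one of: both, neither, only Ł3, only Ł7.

In Ł3: at γ = 0 the value is 0 — not a tautology.
In Ł7: at γ = 0 the value is 0 — not a tautology.

neither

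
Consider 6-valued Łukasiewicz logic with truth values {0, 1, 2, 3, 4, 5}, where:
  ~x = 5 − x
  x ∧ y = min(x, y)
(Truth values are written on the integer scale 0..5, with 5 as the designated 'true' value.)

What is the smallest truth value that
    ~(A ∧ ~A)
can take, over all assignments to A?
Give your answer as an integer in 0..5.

Take A = 2:
~A = ~2 = 3
A ∧ ~A = 2 ∧ 3 = 2
~(A ∧ ~A) = ~2 = 3
No assignment yields a value below 3, so this is the minimum.

3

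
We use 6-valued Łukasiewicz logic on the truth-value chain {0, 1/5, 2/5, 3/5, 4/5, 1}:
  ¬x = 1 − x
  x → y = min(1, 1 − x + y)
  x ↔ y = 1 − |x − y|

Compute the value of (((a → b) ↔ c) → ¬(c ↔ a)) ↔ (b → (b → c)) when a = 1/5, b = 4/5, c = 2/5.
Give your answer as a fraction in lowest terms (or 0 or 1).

1

a → b = 1/5 → 4/5 = 1
(a → b) ↔ c = 1 ↔ 2/5 = 2/5
c ↔ a = 2/5 ↔ 1/5 = 4/5
¬(c ↔ a) = ¬4/5 = 1/5
((a → b) ↔ c) → ¬(c ↔ a) = 2/5 → 1/5 = 4/5
b → c = 4/5 → 2/5 = 3/5
b → (b → c) = 4/5 → 3/5 = 4/5
(((a → b) ↔ c) → ¬(c ↔ a)) ↔ (b → (b → c)) = 4/5 ↔ 4/5 = 1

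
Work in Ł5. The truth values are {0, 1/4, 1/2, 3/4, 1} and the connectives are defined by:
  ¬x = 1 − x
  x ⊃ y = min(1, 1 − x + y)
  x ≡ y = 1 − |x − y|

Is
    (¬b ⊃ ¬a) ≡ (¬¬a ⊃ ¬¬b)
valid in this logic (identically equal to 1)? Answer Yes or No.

Yes

At a = 1/4, b = 0, for instance:
¬b = ¬0 = 1
¬a = ¬1/4 = 3/4
¬b ⊃ ¬a = 1 ⊃ 3/4 = 3/4
¬¬a = ¬3/4 = 1/4
¬¬b = ¬1 = 0
¬¬a ⊃ ¬¬b = 1/4 ⊃ 0 = 3/4
(¬b ⊃ ¬a) ≡ (¬¬a ⊃ ¬¬b) = 3/4 ≡ 3/4 = 1
and checking the remaining 24 assignments likewise gives ≥ 1 in every case.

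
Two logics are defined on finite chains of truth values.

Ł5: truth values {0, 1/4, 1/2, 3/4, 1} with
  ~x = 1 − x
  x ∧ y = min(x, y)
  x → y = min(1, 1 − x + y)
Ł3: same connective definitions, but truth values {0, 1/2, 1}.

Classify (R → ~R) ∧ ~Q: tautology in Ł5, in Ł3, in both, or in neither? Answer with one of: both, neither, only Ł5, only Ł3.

In Ł5: at Q = 0, R = 3/4 the value is 1/2 — not a tautology.
In Ł3: at Q = 0, R = 1 the value is 0 — not a tautology.

neither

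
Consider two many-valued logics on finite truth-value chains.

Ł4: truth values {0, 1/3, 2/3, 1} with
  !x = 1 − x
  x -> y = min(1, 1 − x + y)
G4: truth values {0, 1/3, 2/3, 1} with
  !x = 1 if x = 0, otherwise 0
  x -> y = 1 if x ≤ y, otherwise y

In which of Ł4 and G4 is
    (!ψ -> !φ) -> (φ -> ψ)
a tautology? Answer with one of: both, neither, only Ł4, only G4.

In Ł4: every assignment gives 1 — tautology.
In G4: at φ = 2/3, ψ = 1/3 the value is 1/3 — not a tautology.

only Ł4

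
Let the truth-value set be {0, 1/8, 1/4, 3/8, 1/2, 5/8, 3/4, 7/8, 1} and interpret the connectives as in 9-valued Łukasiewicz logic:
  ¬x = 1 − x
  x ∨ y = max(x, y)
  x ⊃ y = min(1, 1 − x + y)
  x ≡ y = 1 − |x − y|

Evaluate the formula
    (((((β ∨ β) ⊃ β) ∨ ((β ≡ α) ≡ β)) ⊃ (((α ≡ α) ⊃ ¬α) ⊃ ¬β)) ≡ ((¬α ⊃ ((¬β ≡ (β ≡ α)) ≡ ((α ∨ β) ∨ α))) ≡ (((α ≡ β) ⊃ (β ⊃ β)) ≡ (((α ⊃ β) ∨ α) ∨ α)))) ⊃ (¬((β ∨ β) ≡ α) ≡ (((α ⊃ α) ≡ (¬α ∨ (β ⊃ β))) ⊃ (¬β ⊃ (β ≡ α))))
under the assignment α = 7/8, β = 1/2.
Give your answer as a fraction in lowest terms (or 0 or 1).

1/2

β ∨ β = 1/2 ∨ 1/2 = 1/2
(β ∨ β) ⊃ β = 1/2 ⊃ 1/2 = 1
β ≡ α = 1/2 ≡ 7/8 = 5/8
(β ≡ α) ≡ β = 5/8 ≡ 1/2 = 7/8
((β ∨ β) ⊃ β) ∨ ((β ≡ α) ≡ β) = 1 ∨ 7/8 = 1
α ≡ α = 7/8 ≡ 7/8 = 1
¬α = ¬7/8 = 1/8
(α ≡ α) ⊃ ¬α = 1 ⊃ 1/8 = 1/8
¬β = ¬1/2 = 1/2
((α ≡ α) ⊃ ¬α) ⊃ ¬β = 1/8 ⊃ 1/2 = 1
(((β ∨ β) ⊃ β) ∨ ((β ≡ α) ≡ β)) ⊃ (((α ≡ α) ⊃ ¬α) ⊃ ¬β) = 1 ⊃ 1 = 1
¬α = ¬7/8 = 1/8
¬β = ¬1/2 = 1/2
β ≡ α = 1/2 ≡ 7/8 = 5/8
¬β ≡ (β ≡ α) = 1/2 ≡ 5/8 = 7/8
α ∨ β = 7/8 ∨ 1/2 = 7/8
(α ∨ β) ∨ α = 7/8 ∨ 7/8 = 7/8
(¬β ≡ (β ≡ α)) ≡ ((α ∨ β) ∨ α) = 7/8 ≡ 7/8 = 1
¬α ⊃ ((¬β ≡ (β ≡ α)) ≡ ((α ∨ β) ∨ α)) = 1/8 ⊃ 1 = 1
α ≡ β = 7/8 ≡ 1/2 = 5/8
β ⊃ β = 1/2 ⊃ 1/2 = 1
(α ≡ β) ⊃ (β ⊃ β) = 5/8 ⊃ 1 = 1
α ⊃ β = 7/8 ⊃ 1/2 = 5/8
(α ⊃ β) ∨ α = 5/8 ∨ 7/8 = 7/8
((α ⊃ β) ∨ α) ∨ α = 7/8 ∨ 7/8 = 7/8
((α ≡ β) ⊃ (β ⊃ β)) ≡ (((α ⊃ β) ∨ α) ∨ α) = 1 ≡ 7/8 = 7/8
(¬α ⊃ ((¬β ≡ (β ≡ α)) ≡ ((α ∨ β) ∨ α))) ≡ (((α ≡ β) ⊃ (β ⊃ β)) ≡ (((α ⊃ β) ∨ α) ∨ α)) = 1 ≡ 7/8 = 7/8
((((β ∨ β) ⊃ β) ∨ ((β ≡ α) ≡ β)) ⊃ (((α ≡ α) ⊃ ¬α) ⊃ ¬β)) ≡ ((¬α ⊃ ((¬β ≡ (β ≡ α)) ≡ ((α ∨ β) ∨ α))) ≡ (((α ≡ β) ⊃ (β ⊃ β)) ≡ (((α ⊃ β) ∨ α) ∨ α))) = 1 ≡ 7/8 = 7/8
β ∨ β = 1/2 ∨ 1/2 = 1/2
(β ∨ β) ≡ α = 1/2 ≡ 7/8 = 5/8
¬((β ∨ β) ≡ α) = ¬5/8 = 3/8
α ⊃ α = 7/8 ⊃ 7/8 = 1
¬α = ¬7/8 = 1/8
β ⊃ β = 1/2 ⊃ 1/2 = 1
¬α ∨ (β ⊃ β) = 1/8 ∨ 1 = 1
(α ⊃ α) ≡ (¬α ∨ (β ⊃ β)) = 1 ≡ 1 = 1
¬β = ¬1/2 = 1/2
β ≡ α = 1/2 ≡ 7/8 = 5/8
¬β ⊃ (β ≡ α) = 1/2 ⊃ 5/8 = 1
((α ⊃ α) ≡ (¬α ∨ (β ⊃ β))) ⊃ (¬β ⊃ (β ≡ α)) = 1 ⊃ 1 = 1
¬((β ∨ β) ≡ α) ≡ (((α ⊃ α) ≡ (¬α ∨ (β ⊃ β))) ⊃ (¬β ⊃ (β ≡ α))) = 3/8 ≡ 1 = 3/8
(((((β ∨ β) ⊃ β) ∨ ((β ≡ α) ≡ β)) ⊃ (((α ≡ α) ⊃ ¬α) ⊃ ¬β)) ≡ ((¬α ⊃ ((¬β ≡ (β ≡ α)) ≡ ((α ∨ β) ∨ α))) ≡ (((α ≡ β) ⊃ (β ⊃ β)) ≡ (((α ⊃ β) ∨ α) ∨ α)))) ⊃ (¬((β ∨ β) ≡ α) ≡ (((α ⊃ α) ≡ (¬α ∨ (β ⊃ β))) ⊃ (¬β ⊃ (β ≡ α)))) = 7/8 ⊃ 3/8 = 1/2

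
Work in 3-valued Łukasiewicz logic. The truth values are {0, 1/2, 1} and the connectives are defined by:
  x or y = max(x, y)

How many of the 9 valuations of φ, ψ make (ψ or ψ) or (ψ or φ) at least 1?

φ = 0, ψ = 0 ↦ 0  <
φ = 0, ψ = 1/2 ↦ 1/2  <
φ = 0, ψ = 1 ↦ 1  ≥
φ = 1/2, ψ = 0 ↦ 1/2  <
φ = 1/2, ψ = 1/2 ↦ 1/2  <
φ = 1/2, ψ = 1 ↦ 1  ≥
φ = 1, ψ = 0 ↦ 1  ≥
φ = 1, ψ = 1/2 ↦ 1  ≥
φ = 1, ψ = 1 ↦ 1  ≥
So 5 of the 9 assignments meet the threshold.

5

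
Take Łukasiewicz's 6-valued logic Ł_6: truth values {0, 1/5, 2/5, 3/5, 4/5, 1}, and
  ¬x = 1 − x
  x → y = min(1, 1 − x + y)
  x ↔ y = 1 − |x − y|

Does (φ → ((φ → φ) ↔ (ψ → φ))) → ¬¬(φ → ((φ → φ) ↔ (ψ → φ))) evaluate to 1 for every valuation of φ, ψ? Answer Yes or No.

Yes

At φ = 2/5, ψ = 0, for instance:
φ → φ = 2/5 → 2/5 = 1
ψ → φ = 0 → 2/5 = 1
(φ → φ) ↔ (ψ → φ) = 1 ↔ 1 = 1
φ → ((φ → φ) ↔ (ψ → φ)) = 2/5 → 1 = 1
¬(φ → ((φ → φ) ↔ (ψ → φ))) = ¬1 = 0
¬¬(φ → ((φ → φ) ↔ (ψ → φ))) = ¬0 = 1
(φ → ((φ → φ) ↔ (ψ → φ))) → ¬¬(φ → ((φ → φ) ↔ (ψ → φ))) = 1 → 1 = 1
and checking the remaining 35 assignments likewise gives ≥ 1 in every case.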